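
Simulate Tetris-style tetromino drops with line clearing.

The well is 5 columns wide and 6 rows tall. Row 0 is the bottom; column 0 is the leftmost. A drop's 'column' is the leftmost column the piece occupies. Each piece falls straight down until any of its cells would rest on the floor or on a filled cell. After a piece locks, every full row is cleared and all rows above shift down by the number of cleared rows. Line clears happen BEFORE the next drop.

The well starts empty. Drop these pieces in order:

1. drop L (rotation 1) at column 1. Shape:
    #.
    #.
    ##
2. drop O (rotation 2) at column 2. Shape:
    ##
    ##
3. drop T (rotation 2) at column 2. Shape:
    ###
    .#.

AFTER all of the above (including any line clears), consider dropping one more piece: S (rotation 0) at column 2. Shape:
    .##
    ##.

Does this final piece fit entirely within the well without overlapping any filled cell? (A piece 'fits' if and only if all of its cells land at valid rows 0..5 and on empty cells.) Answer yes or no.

Answer: no

Derivation:
Drop 1: L rot1 at col 1 lands with bottom-row=0; cleared 0 line(s) (total 0); column heights now [0 3 1 0 0], max=3
Drop 2: O rot2 at col 2 lands with bottom-row=1; cleared 0 line(s) (total 0); column heights now [0 3 3 3 0], max=3
Drop 3: T rot2 at col 2 lands with bottom-row=3; cleared 0 line(s) (total 0); column heights now [0 3 5 5 5], max=5
Test piece S rot0 at col 2 (width 3): heights before test = [0 3 5 5 5]; fits = False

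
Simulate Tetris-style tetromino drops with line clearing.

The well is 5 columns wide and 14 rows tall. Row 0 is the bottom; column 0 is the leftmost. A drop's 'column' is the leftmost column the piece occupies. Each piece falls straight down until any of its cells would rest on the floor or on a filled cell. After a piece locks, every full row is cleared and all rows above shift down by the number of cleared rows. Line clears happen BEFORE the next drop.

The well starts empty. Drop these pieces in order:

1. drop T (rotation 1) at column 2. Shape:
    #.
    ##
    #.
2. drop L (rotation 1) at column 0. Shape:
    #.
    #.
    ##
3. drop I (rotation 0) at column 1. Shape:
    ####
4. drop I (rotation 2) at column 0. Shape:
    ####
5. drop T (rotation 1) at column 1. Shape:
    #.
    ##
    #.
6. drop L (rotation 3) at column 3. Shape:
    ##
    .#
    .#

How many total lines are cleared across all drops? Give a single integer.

Drop 1: T rot1 at col 2 lands with bottom-row=0; cleared 0 line(s) (total 0); column heights now [0 0 3 2 0], max=3
Drop 2: L rot1 at col 0 lands with bottom-row=0; cleared 0 line(s) (total 0); column heights now [3 1 3 2 0], max=3
Drop 3: I rot0 at col 1 lands with bottom-row=3; cleared 0 line(s) (total 0); column heights now [3 4 4 4 4], max=4
Drop 4: I rot2 at col 0 lands with bottom-row=4; cleared 0 line(s) (total 0); column heights now [5 5 5 5 4], max=5
Drop 5: T rot1 at col 1 lands with bottom-row=5; cleared 0 line(s) (total 0); column heights now [5 8 7 5 4], max=8
Drop 6: L rot3 at col 3 lands with bottom-row=4; cleared 1 line(s) (total 1); column heights now [3 7 6 6 6], max=7

Answer: 1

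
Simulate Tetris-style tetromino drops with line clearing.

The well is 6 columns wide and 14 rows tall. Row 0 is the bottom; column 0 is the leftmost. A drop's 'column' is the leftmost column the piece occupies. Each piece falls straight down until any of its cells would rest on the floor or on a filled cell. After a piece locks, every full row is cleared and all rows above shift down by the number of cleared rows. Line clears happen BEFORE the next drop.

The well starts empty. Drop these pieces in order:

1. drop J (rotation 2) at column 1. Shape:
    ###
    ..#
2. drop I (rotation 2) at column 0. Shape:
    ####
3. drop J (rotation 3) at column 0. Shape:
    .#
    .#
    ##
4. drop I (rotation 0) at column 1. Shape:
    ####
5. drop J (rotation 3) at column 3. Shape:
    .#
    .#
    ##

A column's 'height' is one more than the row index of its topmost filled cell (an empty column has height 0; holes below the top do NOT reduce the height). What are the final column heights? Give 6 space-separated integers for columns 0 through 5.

Drop 1: J rot2 at col 1 lands with bottom-row=0; cleared 0 line(s) (total 0); column heights now [0 2 2 2 0 0], max=2
Drop 2: I rot2 at col 0 lands with bottom-row=2; cleared 0 line(s) (total 0); column heights now [3 3 3 3 0 0], max=3
Drop 3: J rot3 at col 0 lands with bottom-row=3; cleared 0 line(s) (total 0); column heights now [4 6 3 3 0 0], max=6
Drop 4: I rot0 at col 1 lands with bottom-row=6; cleared 0 line(s) (total 0); column heights now [4 7 7 7 7 0], max=7
Drop 5: J rot3 at col 3 lands with bottom-row=7; cleared 0 line(s) (total 0); column heights now [4 7 7 8 10 0], max=10

Answer: 4 7 7 8 10 0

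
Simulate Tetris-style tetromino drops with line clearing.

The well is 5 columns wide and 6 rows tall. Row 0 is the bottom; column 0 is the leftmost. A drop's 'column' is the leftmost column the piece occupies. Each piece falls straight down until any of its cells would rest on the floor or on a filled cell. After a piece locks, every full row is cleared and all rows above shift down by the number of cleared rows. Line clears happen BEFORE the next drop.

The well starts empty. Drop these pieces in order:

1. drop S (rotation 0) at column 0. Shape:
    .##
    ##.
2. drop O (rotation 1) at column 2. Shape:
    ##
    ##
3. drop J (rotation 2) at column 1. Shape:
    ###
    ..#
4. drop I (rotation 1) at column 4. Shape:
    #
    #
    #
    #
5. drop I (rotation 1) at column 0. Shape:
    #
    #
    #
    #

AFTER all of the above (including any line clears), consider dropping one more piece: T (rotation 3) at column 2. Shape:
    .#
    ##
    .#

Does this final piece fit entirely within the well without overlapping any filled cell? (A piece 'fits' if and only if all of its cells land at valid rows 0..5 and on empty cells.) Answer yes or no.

Answer: no

Derivation:
Drop 1: S rot0 at col 0 lands with bottom-row=0; cleared 0 line(s) (total 0); column heights now [1 2 2 0 0], max=2
Drop 2: O rot1 at col 2 lands with bottom-row=2; cleared 0 line(s) (total 0); column heights now [1 2 4 4 0], max=4
Drop 3: J rot2 at col 1 lands with bottom-row=4; cleared 0 line(s) (total 0); column heights now [1 6 6 6 0], max=6
Drop 4: I rot1 at col 4 lands with bottom-row=0; cleared 0 line(s) (total 0); column heights now [1 6 6 6 4], max=6
Drop 5: I rot1 at col 0 lands with bottom-row=1; cleared 0 line(s) (total 0); column heights now [5 6 6 6 4], max=6
Test piece T rot3 at col 2 (width 2): heights before test = [5 6 6 6 4]; fits = False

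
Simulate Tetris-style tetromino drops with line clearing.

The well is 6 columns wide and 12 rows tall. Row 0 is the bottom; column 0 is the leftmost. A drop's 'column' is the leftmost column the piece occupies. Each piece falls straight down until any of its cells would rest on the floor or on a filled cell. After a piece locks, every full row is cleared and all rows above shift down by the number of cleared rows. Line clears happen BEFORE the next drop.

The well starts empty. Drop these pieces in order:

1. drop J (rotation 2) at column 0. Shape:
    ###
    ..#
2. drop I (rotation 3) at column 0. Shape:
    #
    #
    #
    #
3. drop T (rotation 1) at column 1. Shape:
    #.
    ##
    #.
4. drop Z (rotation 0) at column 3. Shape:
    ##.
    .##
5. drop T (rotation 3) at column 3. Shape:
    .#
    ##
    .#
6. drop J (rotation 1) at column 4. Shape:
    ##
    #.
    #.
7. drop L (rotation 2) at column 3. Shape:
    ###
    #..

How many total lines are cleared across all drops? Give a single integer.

Drop 1: J rot2 at col 0 lands with bottom-row=0; cleared 0 line(s) (total 0); column heights now [2 2 2 0 0 0], max=2
Drop 2: I rot3 at col 0 lands with bottom-row=2; cleared 0 line(s) (total 0); column heights now [6 2 2 0 0 0], max=6
Drop 3: T rot1 at col 1 lands with bottom-row=2; cleared 0 line(s) (total 0); column heights now [6 5 4 0 0 0], max=6
Drop 4: Z rot0 at col 3 lands with bottom-row=0; cleared 0 line(s) (total 0); column heights now [6 5 4 2 2 1], max=6
Drop 5: T rot3 at col 3 lands with bottom-row=2; cleared 0 line(s) (total 0); column heights now [6 5 4 4 5 1], max=6
Drop 6: J rot1 at col 4 lands with bottom-row=5; cleared 0 line(s) (total 0); column heights now [6 5 4 4 8 8], max=8
Drop 7: L rot2 at col 3 lands with bottom-row=7; cleared 0 line(s) (total 0); column heights now [6 5 4 9 9 9], max=9

Answer: 0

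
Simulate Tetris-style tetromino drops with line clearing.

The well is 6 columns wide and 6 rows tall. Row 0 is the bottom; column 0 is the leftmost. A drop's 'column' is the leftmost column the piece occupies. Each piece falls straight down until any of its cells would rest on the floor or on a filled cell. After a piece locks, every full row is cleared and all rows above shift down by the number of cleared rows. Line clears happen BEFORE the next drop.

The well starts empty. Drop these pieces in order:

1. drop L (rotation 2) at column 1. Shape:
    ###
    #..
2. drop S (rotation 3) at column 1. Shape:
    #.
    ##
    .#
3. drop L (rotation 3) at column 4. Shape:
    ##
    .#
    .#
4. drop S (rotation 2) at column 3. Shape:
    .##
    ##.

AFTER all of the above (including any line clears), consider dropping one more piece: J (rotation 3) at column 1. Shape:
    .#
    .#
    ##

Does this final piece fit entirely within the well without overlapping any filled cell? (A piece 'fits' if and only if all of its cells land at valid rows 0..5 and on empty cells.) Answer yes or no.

Answer: no

Derivation:
Drop 1: L rot2 at col 1 lands with bottom-row=0; cleared 0 line(s) (total 0); column heights now [0 2 2 2 0 0], max=2
Drop 2: S rot3 at col 1 lands with bottom-row=2; cleared 0 line(s) (total 0); column heights now [0 5 4 2 0 0], max=5
Drop 3: L rot3 at col 4 lands with bottom-row=0; cleared 0 line(s) (total 0); column heights now [0 5 4 2 3 3], max=5
Drop 4: S rot2 at col 3 lands with bottom-row=3; cleared 0 line(s) (total 0); column heights now [0 5 4 4 5 5], max=5
Test piece J rot3 at col 1 (width 2): heights before test = [0 5 4 4 5 5]; fits = False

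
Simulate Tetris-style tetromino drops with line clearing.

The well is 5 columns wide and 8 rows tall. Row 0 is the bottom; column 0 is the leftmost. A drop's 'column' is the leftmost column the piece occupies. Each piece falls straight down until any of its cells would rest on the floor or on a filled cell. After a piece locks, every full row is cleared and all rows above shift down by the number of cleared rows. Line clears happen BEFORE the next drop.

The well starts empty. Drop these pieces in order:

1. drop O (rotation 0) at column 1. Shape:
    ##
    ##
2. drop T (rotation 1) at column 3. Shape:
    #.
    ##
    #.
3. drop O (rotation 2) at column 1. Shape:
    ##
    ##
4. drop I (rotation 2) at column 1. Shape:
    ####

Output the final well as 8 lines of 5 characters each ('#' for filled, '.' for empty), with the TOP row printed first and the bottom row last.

Drop 1: O rot0 at col 1 lands with bottom-row=0; cleared 0 line(s) (total 0); column heights now [0 2 2 0 0], max=2
Drop 2: T rot1 at col 3 lands with bottom-row=0; cleared 0 line(s) (total 0); column heights now [0 2 2 3 2], max=3
Drop 3: O rot2 at col 1 lands with bottom-row=2; cleared 0 line(s) (total 0); column heights now [0 4 4 3 2], max=4
Drop 4: I rot2 at col 1 lands with bottom-row=4; cleared 0 line(s) (total 0); column heights now [0 5 5 5 5], max=5

Answer: .....
.....
.....
.####
.##..
.###.
.####
.###.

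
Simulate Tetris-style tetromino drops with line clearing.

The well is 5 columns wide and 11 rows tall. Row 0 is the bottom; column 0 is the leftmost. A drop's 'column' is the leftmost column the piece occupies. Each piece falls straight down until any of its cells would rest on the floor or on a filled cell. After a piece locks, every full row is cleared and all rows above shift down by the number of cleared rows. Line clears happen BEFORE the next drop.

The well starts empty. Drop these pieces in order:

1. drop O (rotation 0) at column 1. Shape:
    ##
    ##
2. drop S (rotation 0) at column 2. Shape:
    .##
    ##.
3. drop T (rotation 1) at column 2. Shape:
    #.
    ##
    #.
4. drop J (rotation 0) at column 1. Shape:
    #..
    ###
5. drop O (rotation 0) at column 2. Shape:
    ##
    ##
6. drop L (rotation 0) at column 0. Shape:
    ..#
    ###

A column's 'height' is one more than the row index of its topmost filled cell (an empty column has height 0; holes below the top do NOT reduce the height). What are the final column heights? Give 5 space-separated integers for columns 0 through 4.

Answer: 10 10 11 9 4

Derivation:
Drop 1: O rot0 at col 1 lands with bottom-row=0; cleared 0 line(s) (total 0); column heights now [0 2 2 0 0], max=2
Drop 2: S rot0 at col 2 lands with bottom-row=2; cleared 0 line(s) (total 0); column heights now [0 2 3 4 4], max=4
Drop 3: T rot1 at col 2 lands with bottom-row=3; cleared 0 line(s) (total 0); column heights now [0 2 6 5 4], max=6
Drop 4: J rot0 at col 1 lands with bottom-row=6; cleared 0 line(s) (total 0); column heights now [0 8 7 7 4], max=8
Drop 5: O rot0 at col 2 lands with bottom-row=7; cleared 0 line(s) (total 0); column heights now [0 8 9 9 4], max=9
Drop 6: L rot0 at col 0 lands with bottom-row=9; cleared 0 line(s) (total 0); column heights now [10 10 11 9 4], max=11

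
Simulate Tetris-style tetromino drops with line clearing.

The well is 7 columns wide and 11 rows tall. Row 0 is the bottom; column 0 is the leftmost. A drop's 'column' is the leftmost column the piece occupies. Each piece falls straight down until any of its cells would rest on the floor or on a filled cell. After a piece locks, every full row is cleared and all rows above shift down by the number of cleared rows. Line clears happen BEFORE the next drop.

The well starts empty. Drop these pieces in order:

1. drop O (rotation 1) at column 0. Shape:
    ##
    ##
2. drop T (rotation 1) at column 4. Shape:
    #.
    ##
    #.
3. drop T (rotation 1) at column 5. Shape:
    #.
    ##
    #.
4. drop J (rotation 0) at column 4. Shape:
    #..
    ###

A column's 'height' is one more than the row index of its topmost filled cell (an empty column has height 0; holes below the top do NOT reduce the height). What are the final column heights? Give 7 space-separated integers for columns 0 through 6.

Answer: 2 2 0 0 7 6 6

Derivation:
Drop 1: O rot1 at col 0 lands with bottom-row=0; cleared 0 line(s) (total 0); column heights now [2 2 0 0 0 0 0], max=2
Drop 2: T rot1 at col 4 lands with bottom-row=0; cleared 0 line(s) (total 0); column heights now [2 2 0 0 3 2 0], max=3
Drop 3: T rot1 at col 5 lands with bottom-row=2; cleared 0 line(s) (total 0); column heights now [2 2 0 0 3 5 4], max=5
Drop 4: J rot0 at col 4 lands with bottom-row=5; cleared 0 line(s) (total 0); column heights now [2 2 0 0 7 6 6], max=7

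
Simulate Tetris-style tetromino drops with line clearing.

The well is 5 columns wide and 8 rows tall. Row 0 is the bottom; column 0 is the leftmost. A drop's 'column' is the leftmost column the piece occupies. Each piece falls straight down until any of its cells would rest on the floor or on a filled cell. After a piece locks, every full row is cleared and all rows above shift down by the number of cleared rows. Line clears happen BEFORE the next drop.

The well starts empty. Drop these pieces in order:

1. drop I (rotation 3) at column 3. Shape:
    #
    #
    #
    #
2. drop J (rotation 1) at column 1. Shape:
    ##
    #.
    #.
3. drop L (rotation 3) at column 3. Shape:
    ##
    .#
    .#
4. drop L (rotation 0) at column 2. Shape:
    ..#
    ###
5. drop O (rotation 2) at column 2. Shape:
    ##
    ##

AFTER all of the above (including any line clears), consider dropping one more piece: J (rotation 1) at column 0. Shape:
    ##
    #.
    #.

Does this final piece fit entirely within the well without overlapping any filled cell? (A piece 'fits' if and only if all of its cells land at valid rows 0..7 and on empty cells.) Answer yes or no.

Answer: yes

Derivation:
Drop 1: I rot3 at col 3 lands with bottom-row=0; cleared 0 line(s) (total 0); column heights now [0 0 0 4 0], max=4
Drop 2: J rot1 at col 1 lands with bottom-row=0; cleared 0 line(s) (total 0); column heights now [0 3 3 4 0], max=4
Drop 3: L rot3 at col 3 lands with bottom-row=2; cleared 0 line(s) (total 0); column heights now [0 3 3 5 5], max=5
Drop 4: L rot0 at col 2 lands with bottom-row=5; cleared 0 line(s) (total 0); column heights now [0 3 6 6 7], max=7
Drop 5: O rot2 at col 2 lands with bottom-row=6; cleared 0 line(s) (total 0); column heights now [0 3 8 8 7], max=8
Test piece J rot1 at col 0 (width 2): heights before test = [0 3 8 8 7]; fits = True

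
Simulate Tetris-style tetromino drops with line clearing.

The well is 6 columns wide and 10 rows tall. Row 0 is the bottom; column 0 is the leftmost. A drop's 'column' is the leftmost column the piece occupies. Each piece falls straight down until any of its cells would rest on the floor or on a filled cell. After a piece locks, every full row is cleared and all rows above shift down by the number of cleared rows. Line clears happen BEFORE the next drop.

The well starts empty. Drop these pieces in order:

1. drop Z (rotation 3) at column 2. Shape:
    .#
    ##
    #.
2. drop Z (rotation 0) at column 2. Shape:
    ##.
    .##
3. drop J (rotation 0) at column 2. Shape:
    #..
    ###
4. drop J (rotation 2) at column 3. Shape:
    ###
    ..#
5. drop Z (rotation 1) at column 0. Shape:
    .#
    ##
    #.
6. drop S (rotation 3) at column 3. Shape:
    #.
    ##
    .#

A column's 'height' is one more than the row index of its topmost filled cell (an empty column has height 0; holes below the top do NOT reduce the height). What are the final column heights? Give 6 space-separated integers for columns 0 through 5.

Answer: 2 3 7 10 9 7

Derivation:
Drop 1: Z rot3 at col 2 lands with bottom-row=0; cleared 0 line(s) (total 0); column heights now [0 0 2 3 0 0], max=3
Drop 2: Z rot0 at col 2 lands with bottom-row=3; cleared 0 line(s) (total 0); column heights now [0 0 5 5 4 0], max=5
Drop 3: J rot0 at col 2 lands with bottom-row=5; cleared 0 line(s) (total 0); column heights now [0 0 7 6 6 0], max=7
Drop 4: J rot2 at col 3 lands with bottom-row=5; cleared 0 line(s) (total 0); column heights now [0 0 7 7 7 7], max=7
Drop 5: Z rot1 at col 0 lands with bottom-row=0; cleared 0 line(s) (total 0); column heights now [2 3 7 7 7 7], max=7
Drop 6: S rot3 at col 3 lands with bottom-row=7; cleared 0 line(s) (total 0); column heights now [2 3 7 10 9 7], max=10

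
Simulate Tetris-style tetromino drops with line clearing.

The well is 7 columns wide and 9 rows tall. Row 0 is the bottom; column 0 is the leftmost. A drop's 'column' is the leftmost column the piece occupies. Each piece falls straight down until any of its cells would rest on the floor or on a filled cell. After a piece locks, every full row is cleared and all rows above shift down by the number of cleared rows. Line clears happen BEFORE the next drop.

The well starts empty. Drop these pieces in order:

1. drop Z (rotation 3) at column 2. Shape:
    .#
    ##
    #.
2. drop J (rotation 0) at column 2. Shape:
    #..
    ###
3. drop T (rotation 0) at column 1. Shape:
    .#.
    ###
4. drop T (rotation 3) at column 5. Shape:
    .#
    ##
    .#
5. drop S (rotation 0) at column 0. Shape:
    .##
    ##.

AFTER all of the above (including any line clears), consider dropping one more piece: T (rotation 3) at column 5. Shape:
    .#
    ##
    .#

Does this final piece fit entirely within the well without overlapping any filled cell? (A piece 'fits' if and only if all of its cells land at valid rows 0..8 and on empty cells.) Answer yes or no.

Answer: yes

Derivation:
Drop 1: Z rot3 at col 2 lands with bottom-row=0; cleared 0 line(s) (total 0); column heights now [0 0 2 3 0 0 0], max=3
Drop 2: J rot0 at col 2 lands with bottom-row=3; cleared 0 line(s) (total 0); column heights now [0 0 5 4 4 0 0], max=5
Drop 3: T rot0 at col 1 lands with bottom-row=5; cleared 0 line(s) (total 0); column heights now [0 6 7 6 4 0 0], max=7
Drop 4: T rot3 at col 5 lands with bottom-row=0; cleared 0 line(s) (total 0); column heights now [0 6 7 6 4 2 3], max=7
Drop 5: S rot0 at col 0 lands with bottom-row=6; cleared 0 line(s) (total 0); column heights now [7 8 8 6 4 2 3], max=8
Test piece T rot3 at col 5 (width 2): heights before test = [7 8 8 6 4 2 3]; fits = True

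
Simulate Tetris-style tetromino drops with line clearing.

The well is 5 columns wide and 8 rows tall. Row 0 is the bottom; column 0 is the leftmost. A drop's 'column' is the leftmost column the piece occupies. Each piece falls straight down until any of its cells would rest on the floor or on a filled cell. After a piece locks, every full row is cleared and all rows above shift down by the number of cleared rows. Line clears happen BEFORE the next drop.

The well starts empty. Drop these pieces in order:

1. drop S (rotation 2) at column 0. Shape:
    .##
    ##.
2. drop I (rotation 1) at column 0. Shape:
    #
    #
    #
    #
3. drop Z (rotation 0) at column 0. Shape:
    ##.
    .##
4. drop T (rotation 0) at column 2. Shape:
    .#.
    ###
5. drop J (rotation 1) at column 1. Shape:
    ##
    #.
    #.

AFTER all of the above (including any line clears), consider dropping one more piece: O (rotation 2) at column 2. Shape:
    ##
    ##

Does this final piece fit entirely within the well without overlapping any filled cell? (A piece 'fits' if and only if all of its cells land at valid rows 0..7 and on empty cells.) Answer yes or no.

Answer: no

Derivation:
Drop 1: S rot2 at col 0 lands with bottom-row=0; cleared 0 line(s) (total 0); column heights now [1 2 2 0 0], max=2
Drop 2: I rot1 at col 0 lands with bottom-row=1; cleared 0 line(s) (total 0); column heights now [5 2 2 0 0], max=5
Drop 3: Z rot0 at col 0 lands with bottom-row=4; cleared 0 line(s) (total 0); column heights now [6 6 5 0 0], max=6
Drop 4: T rot0 at col 2 lands with bottom-row=5; cleared 1 line(s) (total 1); column heights now [5 5 5 6 0], max=6
Drop 5: J rot1 at col 1 lands with bottom-row=5; cleared 0 line(s) (total 1); column heights now [5 8 8 6 0], max=8
Test piece O rot2 at col 2 (width 2): heights before test = [5 8 8 6 0]; fits = False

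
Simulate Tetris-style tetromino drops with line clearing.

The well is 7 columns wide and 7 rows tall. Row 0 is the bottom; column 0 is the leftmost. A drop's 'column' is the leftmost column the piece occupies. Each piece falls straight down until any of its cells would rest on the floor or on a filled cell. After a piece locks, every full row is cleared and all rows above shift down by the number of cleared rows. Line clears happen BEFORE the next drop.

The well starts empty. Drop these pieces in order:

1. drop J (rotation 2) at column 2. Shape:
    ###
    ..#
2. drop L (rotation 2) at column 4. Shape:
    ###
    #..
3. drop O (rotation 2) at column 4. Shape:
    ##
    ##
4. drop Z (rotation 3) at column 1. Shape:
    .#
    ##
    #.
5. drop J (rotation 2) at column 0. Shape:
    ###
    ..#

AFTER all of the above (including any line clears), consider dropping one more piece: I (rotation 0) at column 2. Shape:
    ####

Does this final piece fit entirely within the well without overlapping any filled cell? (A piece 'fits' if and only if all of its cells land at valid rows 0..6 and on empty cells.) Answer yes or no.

Drop 1: J rot2 at col 2 lands with bottom-row=0; cleared 0 line(s) (total 0); column heights now [0 0 2 2 2 0 0], max=2
Drop 2: L rot2 at col 4 lands with bottom-row=2; cleared 0 line(s) (total 0); column heights now [0 0 2 2 4 4 4], max=4
Drop 3: O rot2 at col 4 lands with bottom-row=4; cleared 0 line(s) (total 0); column heights now [0 0 2 2 6 6 4], max=6
Drop 4: Z rot3 at col 1 lands with bottom-row=1; cleared 0 line(s) (total 0); column heights now [0 3 4 2 6 6 4], max=6
Drop 5: J rot2 at col 0 lands with bottom-row=4; cleared 0 line(s) (total 0); column heights now [6 6 6 2 6 6 4], max=6
Test piece I rot0 at col 2 (width 4): heights before test = [6 6 6 2 6 6 4]; fits = True

Answer: yes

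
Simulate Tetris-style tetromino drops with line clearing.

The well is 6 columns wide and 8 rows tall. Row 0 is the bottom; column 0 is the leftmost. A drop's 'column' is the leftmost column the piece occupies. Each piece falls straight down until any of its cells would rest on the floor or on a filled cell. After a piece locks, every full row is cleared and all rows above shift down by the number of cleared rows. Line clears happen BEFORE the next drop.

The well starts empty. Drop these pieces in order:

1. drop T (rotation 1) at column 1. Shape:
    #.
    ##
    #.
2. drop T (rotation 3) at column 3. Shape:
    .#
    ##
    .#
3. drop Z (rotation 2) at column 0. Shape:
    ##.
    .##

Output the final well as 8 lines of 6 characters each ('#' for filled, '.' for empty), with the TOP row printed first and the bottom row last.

Answer: ......
......
......
##....
.##...
.#..#.
.####.
.#..#.

Derivation:
Drop 1: T rot1 at col 1 lands with bottom-row=0; cleared 0 line(s) (total 0); column heights now [0 3 2 0 0 0], max=3
Drop 2: T rot3 at col 3 lands with bottom-row=0; cleared 0 line(s) (total 0); column heights now [0 3 2 2 3 0], max=3
Drop 3: Z rot2 at col 0 lands with bottom-row=3; cleared 0 line(s) (total 0); column heights now [5 5 4 2 3 0], max=5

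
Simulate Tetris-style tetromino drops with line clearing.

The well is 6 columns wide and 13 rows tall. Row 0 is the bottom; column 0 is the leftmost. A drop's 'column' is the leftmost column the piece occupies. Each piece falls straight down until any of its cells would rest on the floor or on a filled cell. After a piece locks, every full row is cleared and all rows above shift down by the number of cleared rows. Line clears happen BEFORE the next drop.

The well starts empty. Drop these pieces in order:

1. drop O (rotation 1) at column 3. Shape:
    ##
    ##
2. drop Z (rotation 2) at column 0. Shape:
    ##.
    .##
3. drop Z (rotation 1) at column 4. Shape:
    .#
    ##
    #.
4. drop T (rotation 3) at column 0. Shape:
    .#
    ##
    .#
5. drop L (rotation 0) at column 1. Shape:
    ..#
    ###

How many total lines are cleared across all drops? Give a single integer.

Drop 1: O rot1 at col 3 lands with bottom-row=0; cleared 0 line(s) (total 0); column heights now [0 0 0 2 2 0], max=2
Drop 2: Z rot2 at col 0 lands with bottom-row=0; cleared 0 line(s) (total 0); column heights now [2 2 1 2 2 0], max=2
Drop 3: Z rot1 at col 4 lands with bottom-row=2; cleared 0 line(s) (total 0); column heights now [2 2 1 2 4 5], max=5
Drop 4: T rot3 at col 0 lands with bottom-row=2; cleared 0 line(s) (total 0); column heights now [4 5 1 2 4 5], max=5
Drop 5: L rot0 at col 1 lands with bottom-row=5; cleared 0 line(s) (total 0); column heights now [4 6 6 7 4 5], max=7

Answer: 0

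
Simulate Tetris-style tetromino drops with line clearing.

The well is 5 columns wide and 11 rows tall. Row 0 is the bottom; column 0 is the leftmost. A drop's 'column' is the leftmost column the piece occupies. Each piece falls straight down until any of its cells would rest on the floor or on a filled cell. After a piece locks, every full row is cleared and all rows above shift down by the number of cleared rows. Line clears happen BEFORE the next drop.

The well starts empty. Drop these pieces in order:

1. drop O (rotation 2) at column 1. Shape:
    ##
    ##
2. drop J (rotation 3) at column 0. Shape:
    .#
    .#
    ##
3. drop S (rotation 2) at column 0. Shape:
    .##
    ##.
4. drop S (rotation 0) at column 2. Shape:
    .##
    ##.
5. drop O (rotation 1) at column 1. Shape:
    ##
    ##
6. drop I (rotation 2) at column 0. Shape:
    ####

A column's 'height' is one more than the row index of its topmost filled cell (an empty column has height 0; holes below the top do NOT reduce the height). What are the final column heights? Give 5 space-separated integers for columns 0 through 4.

Drop 1: O rot2 at col 1 lands with bottom-row=0; cleared 0 line(s) (total 0); column heights now [0 2 2 0 0], max=2
Drop 2: J rot3 at col 0 lands with bottom-row=2; cleared 0 line(s) (total 0); column heights now [3 5 2 0 0], max=5
Drop 3: S rot2 at col 0 lands with bottom-row=5; cleared 0 line(s) (total 0); column heights now [6 7 7 0 0], max=7
Drop 4: S rot0 at col 2 lands with bottom-row=7; cleared 0 line(s) (total 0); column heights now [6 7 8 9 9], max=9
Drop 5: O rot1 at col 1 lands with bottom-row=8; cleared 0 line(s) (total 0); column heights now [6 10 10 9 9], max=10
Drop 6: I rot2 at col 0 lands with bottom-row=10; cleared 0 line(s) (total 0); column heights now [11 11 11 11 9], max=11

Answer: 11 11 11 11 9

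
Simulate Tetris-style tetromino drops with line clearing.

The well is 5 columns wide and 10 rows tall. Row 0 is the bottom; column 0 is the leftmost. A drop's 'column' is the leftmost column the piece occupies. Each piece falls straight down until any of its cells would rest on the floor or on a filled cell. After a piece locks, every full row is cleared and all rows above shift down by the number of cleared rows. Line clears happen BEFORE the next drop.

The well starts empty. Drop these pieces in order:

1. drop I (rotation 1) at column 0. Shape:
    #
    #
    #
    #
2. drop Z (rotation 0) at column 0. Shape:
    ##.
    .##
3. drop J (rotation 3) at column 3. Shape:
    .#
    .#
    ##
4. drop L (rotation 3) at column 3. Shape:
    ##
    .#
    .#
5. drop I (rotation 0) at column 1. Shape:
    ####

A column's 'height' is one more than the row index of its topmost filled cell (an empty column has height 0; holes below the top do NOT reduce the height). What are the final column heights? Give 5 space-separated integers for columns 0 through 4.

Drop 1: I rot1 at col 0 lands with bottom-row=0; cleared 0 line(s) (total 0); column heights now [4 0 0 0 0], max=4
Drop 2: Z rot0 at col 0 lands with bottom-row=3; cleared 0 line(s) (total 0); column heights now [5 5 4 0 0], max=5
Drop 3: J rot3 at col 3 lands with bottom-row=0; cleared 0 line(s) (total 0); column heights now [5 5 4 1 3], max=5
Drop 4: L rot3 at col 3 lands with bottom-row=3; cleared 0 line(s) (total 0); column heights now [5 5 4 6 6], max=6
Drop 5: I rot0 at col 1 lands with bottom-row=6; cleared 0 line(s) (total 0); column heights now [5 7 7 7 7], max=7

Answer: 5 7 7 7 7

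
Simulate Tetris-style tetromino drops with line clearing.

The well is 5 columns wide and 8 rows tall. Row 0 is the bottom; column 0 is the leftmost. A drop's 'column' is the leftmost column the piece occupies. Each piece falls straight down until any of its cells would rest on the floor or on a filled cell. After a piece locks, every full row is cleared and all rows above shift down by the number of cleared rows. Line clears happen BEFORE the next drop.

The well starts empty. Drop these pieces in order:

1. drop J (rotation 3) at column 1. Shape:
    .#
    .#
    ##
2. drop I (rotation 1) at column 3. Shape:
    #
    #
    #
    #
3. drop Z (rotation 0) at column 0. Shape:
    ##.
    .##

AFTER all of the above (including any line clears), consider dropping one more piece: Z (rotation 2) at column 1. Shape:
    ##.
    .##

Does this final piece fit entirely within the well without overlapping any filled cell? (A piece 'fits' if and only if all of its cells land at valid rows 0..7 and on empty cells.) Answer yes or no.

Drop 1: J rot3 at col 1 lands with bottom-row=0; cleared 0 line(s) (total 0); column heights now [0 1 3 0 0], max=3
Drop 2: I rot1 at col 3 lands with bottom-row=0; cleared 0 line(s) (total 0); column heights now [0 1 3 4 0], max=4
Drop 3: Z rot0 at col 0 lands with bottom-row=3; cleared 0 line(s) (total 0); column heights now [5 5 4 4 0], max=5
Test piece Z rot2 at col 1 (width 3): heights before test = [5 5 4 4 0]; fits = True

Answer: yes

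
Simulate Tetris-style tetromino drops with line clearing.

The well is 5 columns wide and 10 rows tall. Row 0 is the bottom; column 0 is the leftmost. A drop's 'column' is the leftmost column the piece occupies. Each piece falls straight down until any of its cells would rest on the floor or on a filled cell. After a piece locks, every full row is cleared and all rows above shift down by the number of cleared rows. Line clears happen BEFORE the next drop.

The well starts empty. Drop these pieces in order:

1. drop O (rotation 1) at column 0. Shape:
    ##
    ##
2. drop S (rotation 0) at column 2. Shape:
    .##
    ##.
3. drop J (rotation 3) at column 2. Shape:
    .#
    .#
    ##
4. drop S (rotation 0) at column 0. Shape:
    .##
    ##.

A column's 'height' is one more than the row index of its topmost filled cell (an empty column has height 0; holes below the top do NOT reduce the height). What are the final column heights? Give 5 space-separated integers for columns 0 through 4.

Drop 1: O rot1 at col 0 lands with bottom-row=0; cleared 0 line(s) (total 0); column heights now [2 2 0 0 0], max=2
Drop 2: S rot0 at col 2 lands with bottom-row=0; cleared 0 line(s) (total 0); column heights now [2 2 1 2 2], max=2
Drop 3: J rot3 at col 2 lands with bottom-row=2; cleared 0 line(s) (total 0); column heights now [2 2 3 5 2], max=5
Drop 4: S rot0 at col 0 lands with bottom-row=2; cleared 0 line(s) (total 0); column heights now [3 4 4 5 2], max=5

Answer: 3 4 4 5 2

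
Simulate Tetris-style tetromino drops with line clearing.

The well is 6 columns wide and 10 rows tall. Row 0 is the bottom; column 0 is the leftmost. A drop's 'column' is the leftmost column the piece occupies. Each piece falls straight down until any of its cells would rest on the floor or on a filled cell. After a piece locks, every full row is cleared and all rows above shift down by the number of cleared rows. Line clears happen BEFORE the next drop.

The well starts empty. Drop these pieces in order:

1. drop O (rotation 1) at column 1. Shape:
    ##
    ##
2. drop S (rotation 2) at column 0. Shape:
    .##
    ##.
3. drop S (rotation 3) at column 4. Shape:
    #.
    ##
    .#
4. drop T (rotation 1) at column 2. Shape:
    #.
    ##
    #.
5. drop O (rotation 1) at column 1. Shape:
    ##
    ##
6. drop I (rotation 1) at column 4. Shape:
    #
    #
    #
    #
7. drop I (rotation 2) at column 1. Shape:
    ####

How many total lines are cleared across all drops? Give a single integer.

Drop 1: O rot1 at col 1 lands with bottom-row=0; cleared 0 line(s) (total 0); column heights now [0 2 2 0 0 0], max=2
Drop 2: S rot2 at col 0 lands with bottom-row=2; cleared 0 line(s) (total 0); column heights now [3 4 4 0 0 0], max=4
Drop 3: S rot3 at col 4 lands with bottom-row=0; cleared 0 line(s) (total 0); column heights now [3 4 4 0 3 2], max=4
Drop 4: T rot1 at col 2 lands with bottom-row=4; cleared 0 line(s) (total 0); column heights now [3 4 7 6 3 2], max=7
Drop 5: O rot1 at col 1 lands with bottom-row=7; cleared 0 line(s) (total 0); column heights now [3 9 9 6 3 2], max=9
Drop 6: I rot1 at col 4 lands with bottom-row=3; cleared 0 line(s) (total 0); column heights now [3 9 9 6 7 2], max=9
Drop 7: I rot2 at col 1 lands with bottom-row=9; cleared 0 line(s) (total 0); column heights now [3 10 10 10 10 2], max=10

Answer: 0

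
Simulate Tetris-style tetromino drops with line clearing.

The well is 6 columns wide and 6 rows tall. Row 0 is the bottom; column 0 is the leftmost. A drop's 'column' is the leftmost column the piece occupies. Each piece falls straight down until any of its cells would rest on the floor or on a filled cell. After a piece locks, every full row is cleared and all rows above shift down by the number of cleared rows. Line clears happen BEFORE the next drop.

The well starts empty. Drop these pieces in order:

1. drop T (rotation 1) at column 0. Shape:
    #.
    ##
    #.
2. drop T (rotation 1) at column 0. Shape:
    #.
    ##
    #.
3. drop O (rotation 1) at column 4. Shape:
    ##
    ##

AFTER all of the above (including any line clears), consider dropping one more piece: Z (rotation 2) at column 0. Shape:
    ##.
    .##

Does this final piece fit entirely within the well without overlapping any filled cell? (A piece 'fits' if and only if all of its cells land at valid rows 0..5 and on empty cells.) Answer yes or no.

Drop 1: T rot1 at col 0 lands with bottom-row=0; cleared 0 line(s) (total 0); column heights now [3 2 0 0 0 0], max=3
Drop 2: T rot1 at col 0 lands with bottom-row=3; cleared 0 line(s) (total 0); column heights now [6 5 0 0 0 0], max=6
Drop 3: O rot1 at col 4 lands with bottom-row=0; cleared 0 line(s) (total 0); column heights now [6 5 0 0 2 2], max=6
Test piece Z rot2 at col 0 (width 3): heights before test = [6 5 0 0 2 2]; fits = False

Answer: no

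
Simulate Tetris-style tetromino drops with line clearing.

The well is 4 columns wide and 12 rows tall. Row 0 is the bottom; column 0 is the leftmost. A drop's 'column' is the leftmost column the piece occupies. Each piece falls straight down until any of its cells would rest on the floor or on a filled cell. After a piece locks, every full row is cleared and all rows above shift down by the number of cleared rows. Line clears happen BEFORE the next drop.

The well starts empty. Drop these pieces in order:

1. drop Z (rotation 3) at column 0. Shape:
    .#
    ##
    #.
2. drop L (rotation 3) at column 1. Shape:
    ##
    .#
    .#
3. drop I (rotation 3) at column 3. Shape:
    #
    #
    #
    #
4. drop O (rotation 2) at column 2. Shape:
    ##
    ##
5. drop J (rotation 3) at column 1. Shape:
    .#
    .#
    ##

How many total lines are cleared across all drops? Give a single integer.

Answer: 1

Derivation:
Drop 1: Z rot3 at col 0 lands with bottom-row=0; cleared 0 line(s) (total 0); column heights now [2 3 0 0], max=3
Drop 2: L rot3 at col 1 lands with bottom-row=1; cleared 0 line(s) (total 0); column heights now [2 4 4 0], max=4
Drop 3: I rot3 at col 3 lands with bottom-row=0; cleared 1 line(s) (total 1); column heights now [1 3 3 3], max=3
Drop 4: O rot2 at col 2 lands with bottom-row=3; cleared 0 line(s) (total 1); column heights now [1 3 5 5], max=5
Drop 5: J rot3 at col 1 lands with bottom-row=5; cleared 0 line(s) (total 1); column heights now [1 6 8 5], max=8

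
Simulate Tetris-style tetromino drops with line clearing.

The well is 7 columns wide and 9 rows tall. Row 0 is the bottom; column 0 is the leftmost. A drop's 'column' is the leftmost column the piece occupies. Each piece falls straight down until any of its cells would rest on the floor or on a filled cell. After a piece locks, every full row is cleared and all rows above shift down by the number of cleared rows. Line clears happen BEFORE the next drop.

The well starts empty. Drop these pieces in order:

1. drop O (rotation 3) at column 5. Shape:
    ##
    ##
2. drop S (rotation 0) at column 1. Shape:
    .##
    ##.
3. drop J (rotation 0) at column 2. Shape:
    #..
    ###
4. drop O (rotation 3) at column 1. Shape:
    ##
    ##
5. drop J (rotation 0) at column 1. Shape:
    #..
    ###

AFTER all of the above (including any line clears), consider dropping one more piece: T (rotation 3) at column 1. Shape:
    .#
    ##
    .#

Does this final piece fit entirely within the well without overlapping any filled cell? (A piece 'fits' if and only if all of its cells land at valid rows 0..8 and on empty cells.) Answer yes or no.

Answer: no

Derivation:
Drop 1: O rot3 at col 5 lands with bottom-row=0; cleared 0 line(s) (total 0); column heights now [0 0 0 0 0 2 2], max=2
Drop 2: S rot0 at col 1 lands with bottom-row=0; cleared 0 line(s) (total 0); column heights now [0 1 2 2 0 2 2], max=2
Drop 3: J rot0 at col 2 lands with bottom-row=2; cleared 0 line(s) (total 0); column heights now [0 1 4 3 3 2 2], max=4
Drop 4: O rot3 at col 1 lands with bottom-row=4; cleared 0 line(s) (total 0); column heights now [0 6 6 3 3 2 2], max=6
Drop 5: J rot0 at col 1 lands with bottom-row=6; cleared 0 line(s) (total 0); column heights now [0 8 7 7 3 2 2], max=8
Test piece T rot3 at col 1 (width 2): heights before test = [0 8 7 7 3 2 2]; fits = False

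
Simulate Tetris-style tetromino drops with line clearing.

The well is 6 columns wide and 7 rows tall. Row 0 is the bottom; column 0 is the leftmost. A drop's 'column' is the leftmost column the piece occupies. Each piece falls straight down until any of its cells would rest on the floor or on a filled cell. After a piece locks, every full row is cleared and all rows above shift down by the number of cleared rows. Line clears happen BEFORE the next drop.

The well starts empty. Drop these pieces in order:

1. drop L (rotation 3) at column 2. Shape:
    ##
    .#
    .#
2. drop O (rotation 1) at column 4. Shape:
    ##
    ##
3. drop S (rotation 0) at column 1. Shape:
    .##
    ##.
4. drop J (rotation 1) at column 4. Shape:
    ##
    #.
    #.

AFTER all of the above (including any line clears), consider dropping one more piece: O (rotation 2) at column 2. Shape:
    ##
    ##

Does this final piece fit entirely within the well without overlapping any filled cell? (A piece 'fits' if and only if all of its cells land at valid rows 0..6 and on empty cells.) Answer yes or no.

Drop 1: L rot3 at col 2 lands with bottom-row=0; cleared 0 line(s) (total 0); column heights now [0 0 3 3 0 0], max=3
Drop 2: O rot1 at col 4 lands with bottom-row=0; cleared 0 line(s) (total 0); column heights now [0 0 3 3 2 2], max=3
Drop 3: S rot0 at col 1 lands with bottom-row=3; cleared 0 line(s) (total 0); column heights now [0 4 5 5 2 2], max=5
Drop 4: J rot1 at col 4 lands with bottom-row=2; cleared 0 line(s) (total 0); column heights now [0 4 5 5 5 5], max=5
Test piece O rot2 at col 2 (width 2): heights before test = [0 4 5 5 5 5]; fits = True

Answer: yes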